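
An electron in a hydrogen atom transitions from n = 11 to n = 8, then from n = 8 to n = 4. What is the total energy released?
0.737912 eV

The energy levels of hydrogen are E_n = -13.6057 / n² eV.

First transition (11 → 8):
ΔE₁ = |E_8 - E_11|
ΔE₁ = |-0.212589062500 - (-0.112443801653)| = 0.100145261 eV

Second transition (8 → 4):
ΔE₂ = |E_4 - E_8|
ΔE₂ = |-0.850356250000 - (-0.212589062500)| = 0.637767188 eV

Total energy released:
E_total = ΔE₁ + ΔE₂ = 0.100145261 + 0.637767188 = 0.737912 eV

Note: This equals the direct transition 11 → 4: 0.737912 eV ✓
Energy is conserved regardless of the path taken.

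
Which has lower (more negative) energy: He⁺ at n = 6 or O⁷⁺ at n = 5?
O⁷⁺ at n = 5 (E = -34.830592 eV)

Using E_n = -13.6057 Z² / n² eV:

He⁺ (Z = 2) at n = 6:
E = -13.6057 × 2² / 6² = -13.6057 × 4 / 36 = -1.511744444 eV

O⁷⁺ (Z = 8) at n = 5:
E = -13.6057 × 8² / 5² = -13.6057 × 64 / 25 = -34.830592000 eV

Since -34.830592000 eV < -1.511744444 eV,
O⁷⁺ at n = 5 is more tightly bound (requires more energy to ionize).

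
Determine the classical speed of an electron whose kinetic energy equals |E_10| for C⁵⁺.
1.31e+06 m/s (or 0.43784% of c)

The binding energy at n = 10 for C⁵⁺ is:
E_10 = -13.6057 × 6²/10² = -4.8980520 eV
|E_10| = 4.8980520 eV

Convert to Joules:
KE = 4.8980520 eV × (1.602177 × 10⁻¹⁹ J/eV) = 7.8475e-19 J

Using KE = ½mv²:
v = √(2·KE/m_e)
v = √(2 × 7.8475e-19 J / 9.10938 × 10⁻³¹ kg)
v = 1.31e+06 m/s

This is approximately 0.43784% the speed of light.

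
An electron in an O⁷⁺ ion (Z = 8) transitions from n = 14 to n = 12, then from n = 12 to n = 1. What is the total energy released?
866.322 eV

The energy levels of O⁷⁺ are E_n = -13.6057 × 8² / n² eV.

First transition (14 → 12):
ΔE₁ = |E_12 - E_14|
ΔE₁ = |-6.046977778 - (-4.442677551)| = 1.604300 eV

Second transition (12 → 1):
ΔE₂ = |E_1 - E_12|
ΔE₂ = |-870.764800000 - (-6.046977778)| = 864.717822 eV

Total energy released:
E_total = ΔE₁ + ΔE₂ = 1.604300 + 864.717822 = 866.322 eV

Note: This equals the direct transition 14 → 1: 866.322 eV ✓
Energy is conserved regardless of the path taken.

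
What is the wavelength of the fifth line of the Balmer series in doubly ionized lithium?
44.100732 nm

The lines of a series are numbered from the longest wavelength (smallest ΔE) outward; the fifth line is the transition from n = n_f + 5 to n_f.
The Balmer series has all transitions ending at n_f = 2.

For Li²⁺ (Z = 3), the fifth line (ε-line) is the jump from n = 7 to n = 2:
E_7 = -13.6057 × 3² / 7² = -2.49900612 eV
E_2 = -13.6057 × 3² / 2² = -30.61282500 eV
ΔE = E_7 - E_2 = 28.11381888 eV

λ = hc/E = 1239.84 eV·nm / 28.11381888 eV
λ = 44.100732 nm

This is the ε-line of the Balmer series in Li²⁺.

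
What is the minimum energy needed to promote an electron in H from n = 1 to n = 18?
13.564 eV

The energy levels of a hydrogen-like atom are E_n = -13.6057 eV / n².

Energy at n = 1: E_1 = -13.6057 / 1² = -13.605700 eV
Energy at n = 18: E_18 = -13.6057 / 18² = -0.041993 eV

The excitation energy is the difference:
ΔE = E_18 - E_1
ΔE = -0.041993 - (-13.605700)
ΔE = 13.564 eV

Since this is positive, energy must be absorbed (photon absorption).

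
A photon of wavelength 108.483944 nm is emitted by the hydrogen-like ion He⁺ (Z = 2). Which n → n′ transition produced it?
n = 5 → n = 2

First, find the photon energy from the wavelength (hc = 1239.84 eV·nm):
E = hc/λ = 1239.84 eV·nm / 108.483944 nm = 11.428788 eV

The energy levels of He⁺ satisfy E_n = -13.6057 × 2² / n² eV, so an emission n_i → n_f releases
ΔE = 13.6057 × 2² × (1/n_f² − 1/n_i²) eV.

Setting ΔE equal to the photon energy:
1/n_f² − 1/n_i² = 11.428788 / (13.6057 × 2²) = 0.21000000

Since 1/n_i² must be positive, we need 1/n_f² > 0.21000000, i.e. n_f ≤ 2. For each allowed n_f, solve n_i = (1/n_f² − 0.21000000)^(−1/2) and check whether it is a whole number:
  n_f = 1: 1/n_i² = 1.00000000 − 0.21000000 = 0.79000000 → n_i = 1.125  (not an integer) ✗
  n_f = 2: 1/n_i² = 0.25000000 − 0.21000000 = 0.04000000 → n_i = 5.000  → integer, n_i = 5 ✓

Only n_f = 2 gives an integer upper level, n_i = 5.

The transition is from n = 5 to n = 2 (emission).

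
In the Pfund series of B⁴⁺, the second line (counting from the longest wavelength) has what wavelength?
186.0500 nm

The lines of a series are numbered from the longest wavelength (smallest ΔE) outward; the second line is the transition from n = n_f + 2 to n_f.
The Pfund series has all transitions ending at n_f = 5.

For B⁴⁺ (Z = 5), the second line (β-line) is the jump from n = 7 to n = 5:
E_7 = -13.6057 × 5² / 7² = -6.94168367 eV
E_5 = -13.6057 × 5² / 5² = -13.60570000 eV
ΔE = E_7 - E_5 = 6.66401633 eV

λ = hc/E = 1239.84 eV·nm / 6.66401633 eV
λ = 186.0500 nm

This is the β-line of the Pfund series in B⁴⁺.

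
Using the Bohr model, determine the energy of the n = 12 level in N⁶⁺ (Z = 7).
-4.62972 eV

For hydrogen-like ions, the energy levels scale with Z²:
E_n = -13.6057 Z² / n² eV

For N⁶⁺ (Z = 7) at n = 12:
E_12 = -13.6057 × 7² / 12²
E_12 = -13.6057 × 49 / 144
E_12 = -666.6793 / 144
E_12 = -4.62972 eV

The energy is 49 times more negative than hydrogen at the same n due to the stronger nuclear charge.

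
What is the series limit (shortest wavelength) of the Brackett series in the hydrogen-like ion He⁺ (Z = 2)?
364.51 nm

The series limit corresponds to the transition from n = ∞ to n = 4.
This is the highest energy (shortest wavelength) transition in the Brackett series.

E_∞ = 0 eV
E_4 = -13.6057 × 2² / 4² = -3.401425 eV

Energy at series limit:
ΔE = E_∞ - E_4 = 0 - (-3.401425) = 3.401425 eV
λ = hc/E = 1239.84 eV·nm / 3.401425 eV = 364.51 nm

This energy equals the ionization energy from the n = 4 state of He⁺.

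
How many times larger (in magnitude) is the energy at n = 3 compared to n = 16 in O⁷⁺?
28.444444

Using E_n = -13.6057 Z² / n² eV with Z = 8:

E_3 = -13.6057 × 8² / 3² = -870.7648 / 9 = -96.751644444444 eV
E_16 = -13.6057 × 8² / 16² = -870.7648 / 256 = -3.401425000000 eV

The ratio is:
E_3/E_16 = (-96.751644444444) / (-3.401425000000)
E_3/E_16 = (-870.7648/9) / (-870.7648/256)
E_3/E_16 = 256/9
E_3/E_16 = 28.444444
(Note: the Z² factors cancel in the ratio.)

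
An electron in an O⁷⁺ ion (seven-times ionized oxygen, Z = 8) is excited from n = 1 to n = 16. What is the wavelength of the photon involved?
1.429 nm

First, find the transition energy using E_n = -13.6057 Z² / n² eV:
E_1 = -13.6057 × 8² / 1² = -870.76480 eV
E_16 = -13.6057 × 8² / 16² = -3.40143 eV

Photon energy: |ΔE| = |E_16 - E_1| = 867.36337 eV

Convert to wavelength using E = hc/λ with hc = 1239.84 eV·nm:
λ = hc/E = 1239.84 eV·nm / 867.36337 eV
λ = 1.429 nm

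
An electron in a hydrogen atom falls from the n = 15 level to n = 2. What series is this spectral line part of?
Balmer series

The spectral series in hydrogen are named based on the final (lower) energy level:
- Lyman series: n_final = 1 (ultraviolet)
- Balmer series: n_final = 2 (visible/near-UV)
- Paschen series: n_final = 3 (infrared)
- Brackett series: n_final = 4 (infrared)
- Pfund series: n_final = 5 (far infrared)

Since this transition ends at n = 2, it belongs to the Balmer series.

For reference, this 15 → 2 line has photon energy
ΔE = 13.6057 eV × (1/2² - 1/15²) = 3.340955222 eV,
corresponding to wavelength λ = hc/ΔE = 1239.84 eV·nm / 3.340955222 eV = 371.10345 nm in the visible/near-UV region.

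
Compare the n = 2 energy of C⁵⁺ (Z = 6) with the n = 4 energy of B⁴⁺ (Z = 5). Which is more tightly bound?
C⁵⁺ at n = 2 (E = -122.4513 eV)

Using E_n = -13.6057 Z² / n² eV:

C⁵⁺ (Z = 6) at n = 2:
E = -13.6057 × 6² / 2² = -13.6057 × 36 / 4 = -122.4513000 eV

B⁴⁺ (Z = 5) at n = 4:
E = -13.6057 × 5² / 4² = -13.6057 × 25 / 16 = -21.2589063 eV

Since -122.4513000 eV < -21.2589063 eV,
C⁵⁺ at n = 2 is more tightly bound (requires more energy to ionize).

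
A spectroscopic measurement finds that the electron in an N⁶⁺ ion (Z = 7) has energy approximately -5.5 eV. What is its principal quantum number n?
n = 11

The exact energy levels follow E_n = -13.6057 Z² / n² eV with Z = 7.

The measured value (-5.5 eV) is reported to only 2 significant figures, so we must test candidate n values and see which one matches to that precision.

Candidate energies:
  n = 9:  E = -13.6057 × 7² / 9² = -8.23061 eV
  n = 10:  E = -13.6057 × 7² / 10² = -6.66679 eV
  n = 11:  E = -13.6057 × 7² / 11² = -5.50975 eV  ← matches
  n = 12:  E = -13.6057 × 7² / 12² = -4.62972 eV
  n = 13:  E = -13.6057 × 7² / 13² = -3.94485 eV

Checking against the measurement of -5.5 eV (2 sig figs), only n = 11 agrees:
E_11 = -5.50975 eV, which rounds to -5.5 eV ✓

Therefore n = 11.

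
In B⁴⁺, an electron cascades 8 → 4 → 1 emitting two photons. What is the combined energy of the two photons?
334.82777 eV

The energy levels of B⁴⁺ are E_n = -13.6057 × 5² / n² eV.

First transition (8 → 4):
ΔE₁ = |E_4 - E_8|
ΔE₁ = |-21.25890625000 - (-5.31472656250)| = 15.94417969 eV

Second transition (4 → 1):
ΔE₂ = |E_1 - E_4|
ΔE₂ = |-340.14250000000 - (-21.25890625000)| = 318.88359375 eV

Total energy released:
E_total = ΔE₁ + ΔE₂ = 15.94417969 + 318.88359375 = 334.82777 eV

Note: This equals the direct transition 8 → 1: 334.82777 eV ✓
Energy is conserved regardless of the path taken.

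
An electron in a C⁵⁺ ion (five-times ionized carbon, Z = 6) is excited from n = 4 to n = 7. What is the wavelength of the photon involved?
60.13736 nm

First, find the transition energy using E_n = -13.6057 Z² / n² eV:
E_4 = -13.6057 × 6² / 4² = -30.6128250 eV
E_7 = -13.6057 × 6² / 7² = -9.9960245 eV

Photon energy: |ΔE| = |E_7 - E_4| = 20.6168005 eV

Convert to wavelength using E = hc/λ with hc = 1239.84 eV·nm:
λ = hc/E = 1239.84 eV·nm / 20.6168005 eV
λ = 60.13736 nm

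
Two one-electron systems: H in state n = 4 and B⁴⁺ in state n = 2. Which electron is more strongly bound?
B⁴⁺ at n = 2 (E = -85.0356 eV)

Using E_n = -13.6057 Z² / n² eV:

H (Z = 1) at n = 4:
E = -13.6057 × 1² / 4² = -13.6057 × 1 / 16 = -0.8503563 eV

B⁴⁺ (Z = 5) at n = 2:
E = -13.6057 × 5² / 2² = -13.6057 × 25 / 4 = -85.0356250 eV

Since -85.0356250 eV < -0.8503563 eV,
B⁴⁺ at n = 2 is more tightly bound (requires more energy to ionize).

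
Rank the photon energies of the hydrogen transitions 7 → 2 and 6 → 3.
7 → 2

Calculate the energy for each transition:

Transition 7 → 2:
ΔE₁ = |E_2 - E_7| = |-13.6057/2² - (-13.6057/7²)|
ΔE₁ = |-3.401425000 - (-0.277667347)| = 3.123758 eV

Transition 6 → 3:
ΔE₂ = |E_3 - E_6| = |-13.6057/3² - (-13.6057/6²)|
ΔE₂ = |-1.511744444 - (-0.377936111)| = 1.133808 eV

Since 3.123758 eV > 1.133808 eV, the transition 7 → 2 emits the more energetic photon.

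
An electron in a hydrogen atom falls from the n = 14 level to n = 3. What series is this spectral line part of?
Paschen series

The spectral series in hydrogen are named based on the final (lower) energy level:
- Lyman series: n_final = 1 (ultraviolet)
- Balmer series: n_final = 2 (visible/near-UV)
- Paschen series: n_final = 3 (infrared)
- Brackett series: n_final = 4 (infrared)
- Pfund series: n_final = 5 (far infrared)

Since this transition ends at n = 3, it belongs to the Paschen series.

For reference, this 14 → 3 line has photon energy
ΔE = 13.6057 eV × (1/3² - 1/14²) = 1.442327608 eV,
corresponding to wavelength λ = hc/ΔE = 1239.84 eV·nm / 1.442327608 eV = 859.61053 nm in the infrared region.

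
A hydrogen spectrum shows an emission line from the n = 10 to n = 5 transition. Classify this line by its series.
Pfund series

The spectral series in hydrogen are named based on the final (lower) energy level:
- Lyman series: n_final = 1 (ultraviolet)
- Balmer series: n_final = 2 (visible/near-UV)
- Paschen series: n_final = 3 (infrared)
- Brackett series: n_final = 4 (infrared)
- Pfund series: n_final = 5 (far infrared)

Since this transition ends at n = 5, it belongs to the Pfund series.

For reference, this 10 → 5 line has photon energy
ΔE = 13.6057 eV × (1/5² - 1/10²) = 0.40817100000 eV,
corresponding to wavelength λ = hc/ΔE = 1239.84 eV·nm / 0.40817100000 eV = 3037.55044 nm in the far infrared region.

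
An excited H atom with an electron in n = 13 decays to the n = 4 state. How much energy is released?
0.770 eV

The energy levels are E_n = -13.6057 eV / n².

Energy at n = 13: E_13 = -13.6057 / 13² = -0.080507 eV
Energy at n = 4: E_4 = -13.6057 / 4² = -0.850356 eV

For emission (electron falling to lower state), the photon energy is:
E_photon = E_13 - E_4 = |-0.080507 - (-0.850356)|
E_photon = 0.770 eV

This energy is carried away by the emitted photon.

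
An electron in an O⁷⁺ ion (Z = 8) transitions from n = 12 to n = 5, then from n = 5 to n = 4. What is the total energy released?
48.376 eV

The energy levels of O⁷⁺ are E_n = -13.6057 × 8² / n² eV.

First transition (12 → 5):
ΔE₁ = |E_5 - E_12|
ΔE₁ = |-34.830592000 - (-6.046977778)| = 28.783614 eV

Second transition (5 → 4):
ΔE₂ = |E_4 - E_5|
ΔE₂ = |-54.422800000 - (-34.830592000)| = 19.592208 eV

Total energy released:
E_total = ΔE₁ + ΔE₂ = 28.783614 + 19.592208 = 48.376 eV

Note: This equals the direct transition 12 → 4: 48.376 eV ✓
Energy is conserved regardless of the path taken.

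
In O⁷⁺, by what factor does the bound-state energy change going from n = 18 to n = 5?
12.960000

Using E_n = -13.6057 Z² / n² eV with Z = 8:

E_5 = -13.6057 × 8² / 5² = -870.7648 / 25 = -34.830592000000 eV
E_18 = -13.6057 × 8² / 18² = -870.7648 / 324 = -2.687545679012 eV

The ratio is:
E_5/E_18 = (-34.830592000000) / (-2.687545679012)
E_5/E_18 = (-870.7648/25) / (-870.7648/324)
E_5/E_18 = 324/25
E_5/E_18 = 12.960000
(Note: the Z² factors cancel in the ratio.)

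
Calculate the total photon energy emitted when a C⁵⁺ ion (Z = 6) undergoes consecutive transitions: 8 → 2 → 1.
482.1520 eV

The energy levels of C⁵⁺ are E_n = -13.6057 × 6² / n² eV.

First transition (8 → 2):
ΔE₁ = |E_2 - E_8|
ΔE₁ = |-122.4513000000 - (-7.6532062500)| = 114.7980938 eV

Second transition (2 → 1):
ΔE₂ = |E_1 - E_2|
ΔE₂ = |-489.8052000000 - (-122.4513000000)| = 367.3539000 eV

Total energy released:
E_total = ΔE₁ + ΔE₂ = 114.7980938 + 367.3539000 = 482.1520 eV

Note: This equals the direct transition 8 → 1: 482.1520 eV ✓
Energy is conserved regardless of the path taken.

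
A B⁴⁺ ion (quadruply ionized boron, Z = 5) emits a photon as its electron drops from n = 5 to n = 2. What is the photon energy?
71.43 eV

The energy levels are E_n = -13.6057 Z² eV / n².

Energy at n = 5: E_5 = -13.6057 × 5² / 5² = -13.60570 eV
Energy at n = 2: E_2 = -13.6057 × 5² / 2² = -85.03563 eV

For emission (electron falling to lower state), the photon energy is:
E_photon = E_5 - E_2 = |-13.60570 - (-85.03563)|
E_photon = 71.43 eV

This energy is carried away by the emitted photon.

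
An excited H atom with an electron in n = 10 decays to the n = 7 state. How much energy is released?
0.1416 eV

The energy levels are E_n = -13.6057 eV / n².

Energy at n = 10: E_10 = -13.6057 / 10² = -0.1360570 eV
Energy at n = 7: E_7 = -13.6057 / 7² = -0.2776673 eV

For emission (electron falling to lower state), the photon energy is:
E_photon = E_10 - E_7 = |-0.1360570 - (-0.2776673)|
E_photon = 0.1416 eV

This energy is carried away by the emitted photon.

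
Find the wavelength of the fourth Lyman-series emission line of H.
94.923451 nm

The lines of a series are numbered from the longest wavelength (smallest ΔE) outward; the fourth line is the transition from n = n_f + 4 to n_f.
The Lyman series has all transitions ending at n_f = 1.

For H, the fourth line (δ-line) is the jump from n = 5 to n = 1:
E_5 = -13.6057 / 5² = -0.54422800 eV
E_1 = -13.6057 / 1² = -13.60570000 eV
ΔE = E_5 - E_1 = 13.06147200 eV

λ = hc/E = 1239.84 eV·nm / 13.06147200 eV
λ = 94.923451 nm

This is the δ-line of the Lyman series in H.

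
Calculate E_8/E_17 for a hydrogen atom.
4.515625

Using E_n = -13.6057 Z² / n² eV with Z = 1:

E_8 = -13.6057 / 8² = -13.6057 / 64 = -0.212589062500 eV
E_17 = -13.6057 / 17² = -13.6057 / 289 = -0.047078546713 eV

The ratio is:
E_8/E_17 = (-0.212589062500) / (-0.047078546713)
E_8/E_17 = (-13.6057/64) / (-13.6057/289)
E_8/E_17 = 289/64
E_8/E_17 = 4.515625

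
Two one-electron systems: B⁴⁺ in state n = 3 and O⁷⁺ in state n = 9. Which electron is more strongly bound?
B⁴⁺ at n = 3 (E = -37.79361 eV)

Using E_n = -13.6057 Z² / n² eV:

B⁴⁺ (Z = 5) at n = 3:
E = -13.6057 × 5² / 3² = -13.6057 × 25 / 9 = -37.79361111 eV

O⁷⁺ (Z = 8) at n = 9:
E = -13.6057 × 8² / 9² = -13.6057 × 64 / 81 = -10.75018272 eV

Since -37.79361111 eV < -10.75018272 eV,
B⁴⁺ at n = 3 is more tightly bound (requires more energy to ionize).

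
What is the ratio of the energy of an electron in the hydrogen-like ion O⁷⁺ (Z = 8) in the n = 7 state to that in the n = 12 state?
2.94

Using E_n = -13.6057 Z² / n² eV with Z = 8:

E_7 = -13.6057 × 8² / 7² = -870.7648 / 49 = -17.77071020 eV
E_12 = -13.6057 × 8² / 12² = -870.7648 / 144 = -6.04697778 eV

The ratio is:
E_7/E_12 = (-17.77071020) / (-6.04697778)
E_7/E_12 = (-870.7648/49) / (-870.7648/144)
E_7/E_12 = 144/49
E_7/E_12 = 2.94
(Note: the Z² factors cancel in the ratio.)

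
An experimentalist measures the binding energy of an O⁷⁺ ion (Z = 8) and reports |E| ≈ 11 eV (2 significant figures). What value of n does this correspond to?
n = 9

The exact energy levels follow E_n = -13.6057 Z² / n² eV with Z = 8.

The measured value (-11 eV) is reported to only 2 significant figures, so we must test candidate n values and see which one matches to that precision.

Candidate energies:
  n = 7:  E = -13.6057 × 8² / 7² = -17.77071 eV
  n = 8:  E = -13.6057 × 8² / 8² = -13.60570 eV
  n = 9:  E = -13.6057 × 8² / 9² = -10.75018 eV  ← matches
  n = 10:  E = -13.6057 × 8² / 10² = -8.70765 eV
  n = 11:  E = -13.6057 × 8² / 11² = -7.19640 eV

Checking against the measurement of -11 eV (2 sig figs), only n = 9 agrees:
E_9 = -10.75018 eV, which rounds to -11 eV ✓

Therefore n = 9.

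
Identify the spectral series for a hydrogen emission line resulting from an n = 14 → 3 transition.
Paschen series

The spectral series in hydrogen are named based on the final (lower) energy level:
- Lyman series: n_final = 1 (ultraviolet)
- Balmer series: n_final = 2 (visible/near-UV)
- Paschen series: n_final = 3 (infrared)
- Brackett series: n_final = 4 (infrared)
- Pfund series: n_final = 5 (far infrared)

Since this transition ends at n = 3, it belongs to the Paschen series.

For reference, this 14 → 3 line has photon energy
ΔE = 13.6057 eV × (1/3² - 1/14²) = 1.4423276077 eV,
corresponding to wavelength λ = hc/ΔE = 1239.84 eV·nm / 1.4423276077 eV = 859.610530 nm in the infrared region.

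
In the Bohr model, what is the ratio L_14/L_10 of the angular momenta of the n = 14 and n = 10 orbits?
1.4000

In the Bohr model, L_n = nℏ, so the ratio is purely the ratio of quantum numbers:

L_14/L_10 = 14ℏ / 10ℏ = 14/10 = 1.4000

The angular momentum scales linearly with n.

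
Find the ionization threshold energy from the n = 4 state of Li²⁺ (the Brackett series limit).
7.653 eV

The series limit corresponds to the transition from n = ∞ to n = 4.
This is the highest energy (shortest wavelength) transition in the Brackett series.

E_∞ = 0 eV
E_4 = -13.6057 × 3² / 4² = -7.653 eV

Energy at series limit:
ΔE = E_∞ - E_4 = 0 - (-7.653) = 7.653 eV

This energy equals the ionization energy from the n = 4 state of Li²⁺.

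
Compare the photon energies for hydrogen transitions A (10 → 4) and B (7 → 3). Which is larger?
7 → 3

Calculate the energy for each transition:

Transition 10 → 4:
ΔE₁ = |E_4 - E_10| = |-13.6057/4² - (-13.6057/10²)|
ΔE₁ = |-0.8503562500 - (-0.1360570000)| = 0.7142993 eV

Transition 7 → 3:
ΔE₂ = |E_3 - E_7| = |-13.6057/3² - (-13.6057/7²)|
ΔE₂ = |-1.5117444444 - (-0.2776673469)| = 1.2340771 eV

Since 1.2340771 eV > 0.7142993 eV, the transition 7 → 3 emits the more energetic photon.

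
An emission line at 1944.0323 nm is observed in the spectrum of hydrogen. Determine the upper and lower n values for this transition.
n = 8 → n = 4

First, find the photon energy from the wavelength (hc = 1239.84 eV·nm):
E = hc/λ = 1239.84 eV·nm / 1944.0323 nm = 0.63776718 eV

The energy levels of hydrogen satisfy E_n = -13.6057 / n² eV, so an emission n_i → n_f releases
ΔE = 13.6057 × (1/n_f² − 1/n_i²) eV.

Setting ΔE equal to the photon energy:
1/n_f² − 1/n_i² = 0.63776718 / 13.6057 = 0.046874999

Since 1/n_i² must be positive, we need 1/n_f² > 0.046874999, i.e. n_f ≤ 4. For each allowed n_f, solve n_i = (1/n_f² − 0.046874999)^(−1/2) and check whether it is a whole number:
  n_f = 1: 1/n_i² = 1.000000000 − 0.046874999 = 0.953125001 → n_i = 1.024  (not an integer) ✗
  n_f = 2: 1/n_i² = 0.250000000 − 0.046874999 = 0.203125001 → n_i = 2.219  (not an integer) ✗
  n_f = 3: 1/n_i² = 0.111111111 − 0.046874999 = 0.064236112 → n_i = 3.946  (not an integer) ✗
  n_f = 4: 1/n_i² = 0.062500000 − 0.046874999 = 0.015625001 → n_i = 8.000  → integer, n_i = 8 ✓

Only n_f = 4 gives an integer upper level, n_i = 8.

The transition is from n = 8 to n = 4 (emission).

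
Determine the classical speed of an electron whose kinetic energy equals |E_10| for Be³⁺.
8.7508e+05 m/s (or 0.291894% of c)

The binding energy at n = 10 for Be³⁺ is:
E_10 = -13.6057 × 4²/10² = -2.17691200 eV
|E_10| = 2.17691200 eV

Convert to Joules:
KE = 2.17691200 eV × (1.602177 × 10⁻¹⁹ J/eV) = 3.487798e-19 J

Using KE = ½mv²:
v = √(2·KE/m_e)
v = √(2 × 3.487798e-19 J / 9.10938 × 10⁻³¹ kg)
v = 8.7508e+05 m/s

This is approximately 0.291894% the speed of light.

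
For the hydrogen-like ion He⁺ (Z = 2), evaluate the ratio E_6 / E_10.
2.77778

Using E_n = -13.6057 Z² / n² eV with Z = 2:

E_6 = -13.6057 × 2² / 6² = -54.4228 / 36 = -1.51174444444 eV
E_10 = -13.6057 × 2² / 10² = -54.4228 / 100 = -0.54422800000 eV

The ratio is:
E_6/E_10 = (-1.51174444444) / (-0.54422800000)
E_6/E_10 = (-54.4228/36) / (-54.4228/100)
E_6/E_10 = 100/36
E_6/E_10 = 2.77778
(Note: the Z² factors cancel in the ratio.)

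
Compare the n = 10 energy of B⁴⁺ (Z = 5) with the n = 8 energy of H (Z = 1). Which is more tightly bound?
B⁴⁺ at n = 10 (E = -3.40 eV)

Using E_n = -13.6057 Z² / n² eV:

B⁴⁺ (Z = 5) at n = 10:
E = -13.6057 × 5² / 10² = -13.6057 × 25 / 100 = -3.40143 eV

H (Z = 1) at n = 8:
E = -13.6057 × 1² / 8² = -13.6057 × 1 / 64 = -0.21259 eV

Since -3.40143 eV < -0.21259 eV,
B⁴⁺ at n = 10 is more tightly bound (requires more energy to ionize).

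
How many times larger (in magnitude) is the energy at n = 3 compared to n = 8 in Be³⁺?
7.111111

Using E_n = -13.6057 Z² / n² eV with Z = 4:

E_3 = -13.6057 × 4² / 3² = -217.6912 / 9 = -24.187911111111 eV
E_8 = -13.6057 × 4² / 8² = -217.6912 / 64 = -3.401425000000 eV

The ratio is:
E_3/E_8 = (-24.187911111111) / (-3.401425000000)
E_3/E_8 = (-217.6912/9) / (-217.6912/64)
E_3/E_8 = 64/9
E_3/E_8 = 7.111111
(Note: the Z² factors cancel in the ratio.)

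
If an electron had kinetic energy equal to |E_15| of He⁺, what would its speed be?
2.91692e+05 m/s (or 0.097298% of c)

The binding energy at n = 15 for He⁺ is:
E_15 = -13.6057 × 2²/15² = -0.241879111 eV
|E_15| = 0.241879111 eV

Convert to Joules:
KE = 0.241879111 eV × (1.602177 × 10⁻¹⁹ J/eV) = 3.8753315e-20 J

Using KE = ½mv²:
v = √(2·KE/m_e)
v = √(2 × 3.8753315e-20 J / 9.10938 × 10⁻³¹ kg)
v = 2.91692e+05 m/s

This is approximately 0.097298% the speed of light.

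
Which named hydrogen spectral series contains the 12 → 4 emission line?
Brackett series

The spectral series in hydrogen are named based on the final (lower) energy level:
- Lyman series: n_final = 1 (ultraviolet)
- Balmer series: n_final = 2 (visible/near-UV)
- Paschen series: n_final = 3 (infrared)
- Brackett series: n_final = 4 (infrared)
- Pfund series: n_final = 5 (far infrared)

Since this transition ends at n = 4, it belongs to the Brackett series.

For reference, this 12 → 4 line has photon energy
ΔE = 13.6057 eV × (1/4² - 1/12²) = 0.755872222 eV,
corresponding to wavelength λ = hc/ΔE = 1239.84 eV·nm / 0.755872222 eV = 1640.277 nm in the infrared region.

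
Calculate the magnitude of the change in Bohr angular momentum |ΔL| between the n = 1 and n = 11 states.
1.0546e-33 J·s (or 10ℏ)

In the Bohr model, L_n = nℏ where ℏ = 1.054572e-34 J·s.

L_11 = 11ℏ = 1.160029e-33 J·s
L_1 = 1ℏ = 1.054572e-34 J·s

ΔL = L_11 - L_1 = (11 - 1)ℏ = 10ℏ
ΔL = 10 × 1.054572e-34 J·s = 1.0546e-33 J·s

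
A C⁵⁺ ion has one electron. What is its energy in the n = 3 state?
-54.42280 eV

For hydrogen-like ions, the energy levels scale with Z²:
E_n = -13.6057 Z² / n² eV

For C⁵⁺ (Z = 6) at n = 3:
E_3 = -13.6057 × 6² / 3²
E_3 = -13.6057 × 36 / 9
E_3 = -489.8052 / 9
E_3 = -54.42280 eV

The energy is 36 times more negative than hydrogen at the same n due to the stronger nuclear charge.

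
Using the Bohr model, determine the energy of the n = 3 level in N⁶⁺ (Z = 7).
-74.075478 eV

For hydrogen-like ions, the energy levels scale with Z²:
E_n = -13.6057 Z² / n² eV

For N⁶⁺ (Z = 7) at n = 3:
E_3 = -13.6057 × 7² / 3²
E_3 = -13.6057 × 49 / 9
E_3 = -666.6793 / 9
E_3 = -74.075478 eV

The energy is 49 times more negative than hydrogen at the same n due to the stronger nuclear charge.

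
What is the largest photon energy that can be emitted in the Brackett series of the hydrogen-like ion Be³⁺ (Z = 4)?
13.606 eV

The series limit corresponds to the transition from n = ∞ to n = 4.
This is the highest energy (shortest wavelength) transition in the Brackett series.

E_∞ = 0 eV
E_4 = -13.6057 × 4² / 4² = -13.606 eV

Energy at series limit:
ΔE = E_∞ - E_4 = 0 - (-13.606) = 13.606 eV

This energy equals the ionization energy from the n = 4 state of Be³⁺.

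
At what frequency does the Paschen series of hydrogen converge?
3.66e+14 Hz

The series limit corresponds to the transition from n = ∞ to n = 3.
This is the highest energy (shortest wavelength) transition in the Paschen series.

E_∞ = 0 eV
E_3 = -13.6057 / 3² = -1.51174444 eV

Energy at series limit:
ΔE = E_∞ - E_3 = 0 - (-1.51174444) = 1.51174444 eV
E = 1.51174444 eV × (1.602177 × 10⁻¹⁹ J/eV) = 2.4221e-19 J
f = E/h = 2.4221e-19 J / (6.62607 × 10⁻³⁴ J·s) = 3.66e+14 Hz

This energy equals the ionization energy from the n = 3 state of hydrogen.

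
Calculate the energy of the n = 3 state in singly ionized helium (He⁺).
-6.046978 eV

For hydrogen-like ions, the energy levels scale with Z²:
E_n = -13.6057 Z² / n² eV

For He⁺ (Z = 2) at n = 3:
E_3 = -13.6057 × 2² / 3²
E_3 = -13.6057 × 4 / 9
E_3 = -54.4228 / 9
E_3 = -6.046978 eV

The energy is 4 times more negative than hydrogen at the same n due to the stronger nuclear charge.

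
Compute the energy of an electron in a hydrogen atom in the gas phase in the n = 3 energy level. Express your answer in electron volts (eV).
-1.51 eV

The energy levels of a hydrogen-like atom are given by:
E_n = -13.6057 eV / n²

For n = 3:
E_3 = -13.6057 eV / 3²
E_3 = -13.6057 eV / 9
E_3 = -1.51 eV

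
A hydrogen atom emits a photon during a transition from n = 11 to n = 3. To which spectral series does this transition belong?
Paschen series

The spectral series in hydrogen are named based on the final (lower) energy level:
- Lyman series: n_final = 1 (ultraviolet)
- Balmer series: n_final = 2 (visible/near-UV)
- Paschen series: n_final = 3 (infrared)
- Brackett series: n_final = 4 (infrared)
- Pfund series: n_final = 5 (far infrared)

Since this transition ends at n = 3, it belongs to the Paschen series.

For reference, this 11 → 3 line has photon energy
ΔE = 13.6057 eV × (1/3² - 1/11²) = 1.3993006428 eV,
corresponding to wavelength λ = hc/ΔE = 1239.84 eV·nm / 1.3993006428 eV = 886.042614 nm in the infrared region.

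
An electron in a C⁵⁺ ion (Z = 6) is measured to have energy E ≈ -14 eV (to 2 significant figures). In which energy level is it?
n = 6

The exact energy levels follow E_n = -13.6057 Z² / n² eV with Z = 6.

The measured value (-14 eV) is reported to only 2 significant figures, so we must test candidate n values and see which one matches to that precision.

Candidate energies:
  n = 4:  E = -13.6057 × 6² / 4² = -30.612825 eV
  n = 5:  E = -13.6057 × 6² / 5² = -19.592208 eV
  n = 6:  E = -13.6057 × 6² / 6² = -13.605700 eV  ← matches
  n = 7:  E = -13.6057 × 6² / 7² = -9.996024 eV
  n = 8:  E = -13.6057 × 6² / 8² = -7.653206 eV

Checking against the measurement of -14 eV (2 sig figs), only n = 6 agrees:
E_6 = -13.605700 eV, which rounds to -14 eV ✓

Therefore n = 6.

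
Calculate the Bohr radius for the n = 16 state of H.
13.54694 nm (or 135.46936 Å)

The Bohr radius formula is:
r_n = n² a₀ / Z

where a₀ = 0.05291772 nm is the Bohr radius.

For H (Z = 1) at n = 16:
r_16 = 16² × 0.05291772 nm / 1
r_16 = 256 × 0.05291772 nm / 1
r_16 = 13.546936 nm / 1
r_16 = 13.54694 nm

The electron orbits at approximately 13.54694 nm from the nucleus.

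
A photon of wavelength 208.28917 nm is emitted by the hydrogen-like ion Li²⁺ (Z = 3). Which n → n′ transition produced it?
n = 4 → n = 3

First, find the photon energy from the wavelength (hc = 1239.84 eV·nm):
E = hc/λ = 1239.84 eV·nm / 208.28917 nm = 5.9524938 eV

The energy levels of Li²⁺ satisfy E_n = -13.6057 × 3² / n² eV, so an emission n_i → n_f releases
ΔE = 13.6057 × 3² × (1/n_f² − 1/n_i²) eV.

Setting ΔE equal to the photon energy:
1/n_f² − 1/n_i² = 5.9524938 / (13.6057 × 3²) = 0.048611112

Since 1/n_i² must be positive, we need 1/n_f² > 0.048611112, i.e. n_f ≤ 4. For each allowed n_f, solve n_i = (1/n_f² − 0.048611112)^(−1/2) and check whether it is a whole number:
  n_f = 1: 1/n_i² = 1.000000000 − 0.048611112 = 0.951388888 → n_i = 1.025  (not an integer) ✗
  n_f = 2: 1/n_i² = 0.250000000 − 0.048611112 = 0.201388888 → n_i = 2.228  (not an integer) ✗
  n_f = 3: 1/n_i² = 0.111111111 − 0.048611112 = 0.062499999 → n_i = 4.000  → integer, n_i = 4 ✓
  n_f = 4: 1/n_i² = 0.062500000 − 0.048611112 = 0.013888888 → n_i = 8.485  (not an integer) ✗

Only n_f = 3 gives an integer upper level, n_i = 4.

The transition is from n = 4 to n = 3 (emission).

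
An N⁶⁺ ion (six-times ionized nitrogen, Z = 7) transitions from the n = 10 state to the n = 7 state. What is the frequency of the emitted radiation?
1.67782e+15 Hz

First, find the transition energy:
E_10 = -13.6057 × 7² / 10² = -6.66679300 eV
E_7 = -13.6057 × 7² / 7² = -13.60570000 eV
|ΔE| = |E_7 - E_10| = 6.93890700 eV

Convert to Joules: E = 6.93890700 eV × (1.602177 × 10⁻¹⁹ J/eV) = 1.1117357e-18 J

Using E = hf:
f = E/h = 1.1117357e-18 J / (6.62607 × 10⁻³⁴ J·s)
f = 1.67782e+15 Hz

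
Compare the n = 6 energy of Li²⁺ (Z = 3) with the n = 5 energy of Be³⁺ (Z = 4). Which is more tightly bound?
Be³⁺ at n = 5 (E = -8.7076 eV)

Using E_n = -13.6057 Z² / n² eV:

Li²⁺ (Z = 3) at n = 6:
E = -13.6057 × 3² / 6² = -13.6057 × 9 / 36 = -3.4014250 eV

Be³⁺ (Z = 4) at n = 5:
E = -13.6057 × 4² / 5² = -13.6057 × 16 / 25 = -8.7076480 eV

Since -8.7076480 eV < -3.4014250 eV,
Be³⁺ at n = 5 is more tightly bound (requires more energy to ionize).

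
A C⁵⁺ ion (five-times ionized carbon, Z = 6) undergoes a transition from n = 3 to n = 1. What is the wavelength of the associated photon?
2.848 nm

First, find the transition energy using E_n = -13.6057 Z² / n² eV:
E_3 = -13.6057 × 6² / 3² = -54.42280 eV
E_1 = -13.6057 × 6² / 1² = -489.80520 eV

Photon energy: |ΔE| = |E_1 - E_3| = 435.38240 eV

Convert to wavelength using E = hc/λ with hc = 1239.84 eV·nm:
λ = hc/E = 1239.84 eV·nm / 435.38240 eV
λ = 2.848 nm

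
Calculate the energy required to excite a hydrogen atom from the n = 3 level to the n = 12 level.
1.42 eV

The energy levels of a hydrogen-like atom are E_n = -13.6057 eV / n².

Energy at n = 3: E_3 = -13.6057 / 3² = -1.51174 eV
Energy at n = 12: E_12 = -13.6057 / 12² = -0.09448 eV

The excitation energy is the difference:
ΔE = E_12 - E_3
ΔE = -0.09448 - (-1.51174)
ΔE = 1.42 eV

Since this is positive, energy must be absorbed (photon absorption).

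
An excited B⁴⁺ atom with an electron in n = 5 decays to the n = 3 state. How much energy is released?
24.187911 eV

The energy levels are E_n = -13.6057 Z² eV / n².

Energy at n = 5: E_5 = -13.6057 × 5² / 5² = -13.605700000 eV
Energy at n = 3: E_3 = -13.6057 × 5² / 3² = -37.793611111 eV

For emission (electron falling to lower state), the photon energy is:
E_photon = E_5 - E_3 = |-13.605700000 - (-37.793611111)|
E_photon = 24.187911 eV

This energy is carried away by the emitted photon.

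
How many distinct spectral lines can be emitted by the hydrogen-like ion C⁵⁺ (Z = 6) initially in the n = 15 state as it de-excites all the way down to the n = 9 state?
21

The electron can occupy levels n = 9, 10, ..., 15 during de-excitation — that is m = 15 - 9 + 1 = 7 distinct levels.

The number of distinct spectral lines equals the number of ways to choose 2 of these m levels (each pair gives one possible emission transition):

Number of lines = m(m-1)/2 = 7×6/2 = 21

These correspond to all possible transitions between the 7 levels:
15 → 14, 15 → 13, 15 → 12, 15 → 11, 15 → 10, 15 → 9, 14 → 13, 14 → 12...

Each transition produces a photon with a unique energy (and thus wavelength). This count does not depend on Z.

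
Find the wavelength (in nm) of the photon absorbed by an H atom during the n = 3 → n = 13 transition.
866.2714 nm

First, find the transition energy using E_n = -13.6057 / n² eV:
E_3 = -13.6057 / 3² = -1.51174444 eV
E_13 = -13.6057 / 13² = -0.08050710 eV

Photon energy: |ΔE| = |E_13 - E_3| = 1.43123734 eV

Convert to wavelength using E = hc/λ with hc = 1239.84 eV·nm:
λ = hc/E = 1239.84 eV·nm / 1.43123734 eV
λ = 866.2714 nm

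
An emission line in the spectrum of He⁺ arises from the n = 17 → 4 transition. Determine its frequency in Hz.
7.769e+14 Hz

First, find the transition energy:
E_17 = -13.6057 × 2² / 17² = -0.18831419 eV
E_4 = -13.6057 × 2² / 4² = -3.40142500 eV
|ΔE| = |E_4 - E_17| = 3.21311081 eV

Convert to Joules: E = 3.21311081 eV × (1.602177 × 10⁻¹⁹ J/eV) = 5.14797e-19 J

Using E = hf:
f = E/h = 5.14797e-19 J / (6.62607 × 10⁻³⁴ J·s)
f = 7.769e+14 Hz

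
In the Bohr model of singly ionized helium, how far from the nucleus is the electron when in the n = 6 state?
0.9525 nm (or 9.5252 Å)

The Bohr radius formula is:
r_n = n² a₀ / Z

where a₀ = 0.0529177 nm is the Bohr radius.

For He⁺ (Z = 2) at n = 6:
r_6 = 6² × 0.0529177 nm / 2
r_6 = 36 × 0.0529177 nm / 2
r_6 = 1.90504 nm / 2
r_6 = 0.9525 nm

The electron orbits at approximately 0.9525 nm from the nucleus.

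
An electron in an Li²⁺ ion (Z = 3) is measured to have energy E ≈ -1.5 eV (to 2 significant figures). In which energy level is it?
n = 9

The exact energy levels follow E_n = -13.6057 Z² / n² eV with Z = 3.

The measured value (-1.5 eV) is reported to only 2 significant figures, so we must test candidate n values and see which one matches to that precision.

Candidate energies:
  n = 7:  E = -13.6057 × 3² / 7² = -2.49901 eV
  n = 8:  E = -13.6057 × 3² / 8² = -1.91330 eV
  n = 9:  E = -13.6057 × 3² / 9² = -1.51174 eV  ← matches
  n = 10:  E = -13.6057 × 3² / 10² = -1.22451 eV
  n = 11:  E = -13.6057 × 3² / 11² = -1.01199 eV

Checking against the measurement of -1.5 eV (2 sig figs), only n = 9 agrees:
E_9 = -1.51174 eV, which rounds to -1.5 eV ✓

Therefore n = 9.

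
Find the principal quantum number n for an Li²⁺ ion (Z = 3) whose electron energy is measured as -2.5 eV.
n = 7

The exact energy levels follow E_n = -13.6057 Z² / n² eV with Z = 3.

The measured value (-2.5 eV) is reported to only 2 significant figures, so we must test candidate n values and see which one matches to that precision.

Candidate energies:
  n = 5:  E = -13.6057 × 3² / 5² = -4.89805 eV
  n = 6:  E = -13.6057 × 3² / 6² = -3.40143 eV
  n = 7:  E = -13.6057 × 3² / 7² = -2.49901 eV  ← matches
  n = 8:  E = -13.6057 × 3² / 8² = -1.91330 eV
  n = 9:  E = -13.6057 × 3² / 9² = -1.51174 eV

Checking against the measurement of -2.5 eV (2 sig figs), only n = 7 agrees:
E_7 = -2.49901 eV, which rounds to -2.5 eV ✓

Therefore n = 7.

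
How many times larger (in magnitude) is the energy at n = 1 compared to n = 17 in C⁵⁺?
289.000000

Using E_n = -13.6057 Z² / n² eV with Z = 6:

E_1 = -13.6057 × 6² / 1² = -489.8052 / 1 = -489.805200000000 eV
E_17 = -13.6057 × 6² / 17² = -489.8052 / 289 = -1.694827681661 eV

The ratio is:
E_1/E_17 = (-489.805200000000) / (-1.694827681661)
E_1/E_17 = (-489.8052/1) / (-489.8052/289)
E_1/E_17 = 289/1
E_1/E_17 = 289.000000
(Note: the Z² factors cancel in the ratio.)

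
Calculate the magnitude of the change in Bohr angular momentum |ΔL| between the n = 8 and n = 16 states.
8.43657e-34 J·s (or 8ℏ)

In the Bohr model, L_n = nℏ where ℏ = 1.0545718e-34 J·s.

L_16 = 16ℏ = 1.6873149e-33 J·s
L_8 = 8ℏ = 8.4365744e-34 J·s

ΔL = L_16 - L_8 = (16 - 8)ℏ = 8ℏ
ΔL = 8 × 1.0545718e-34 J·s = 8.43657e-34 J·s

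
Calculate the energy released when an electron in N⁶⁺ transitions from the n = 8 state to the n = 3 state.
63.66 eV

The energy levels are E_n = -13.6057 Z² eV / n².

Energy at n = 8: E_8 = -13.6057 × 7² / 8² = -10.41686 eV
Energy at n = 3: E_3 = -13.6057 × 7² / 3² = -74.07548 eV

For emission (electron falling to lower state), the photon energy is:
E_photon = E_8 - E_3 = |-10.41686 - (-74.07548)|
E_photon = 63.66 eV

This energy is carried away by the emitted photon.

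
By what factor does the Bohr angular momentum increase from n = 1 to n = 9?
9.00000

In the Bohr model, L_n = nℏ, so the ratio is purely the ratio of quantum numbers:

L_9/L_1 = 9ℏ / 1ℏ = 9/1 = 9.00000

The angular momentum scales linearly with n.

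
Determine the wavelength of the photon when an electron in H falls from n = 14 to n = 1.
91.594 nm

First, find the transition energy using E_n = -13.6057 / n² eV:
E_14 = -13.6057 / 14² = -0.06942 eV
E_1 = -13.6057 / 1² = -13.60570 eV

Photon energy: |ΔE| = |E_1 - E_14| = 13.53628 eV

Convert to wavelength using E = hc/λ with hc = 1239.84 eV·nm:
λ = hc/E = 1239.84 eV·nm / 13.53628 eV
λ = 91.594 nm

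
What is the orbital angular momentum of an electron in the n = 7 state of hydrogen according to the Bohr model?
7.38200e-34 J·s (or 7ℏ)

In the Bohr model, angular momentum is quantized:
L = nℏ

where ℏ = h/(2π) = 1.0545718e-34 J·s

For n = 7:
L = 7 × 1.0545718e-34 J·s
L = 7.38200e-34 J·s

This can also be written as L = 7ℏ.
The angular momentum is an integer multiple of the reduced Planck constant.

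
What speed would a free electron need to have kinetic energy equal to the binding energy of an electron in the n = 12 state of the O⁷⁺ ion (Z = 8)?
1.458e+06 m/s (or 0.48649% of c)

The binding energy at n = 12 for O⁷⁺ is:
E_12 = -13.6057 × 8²/12² = -6.0469778 eV
|E_12| = 6.0469778 eV

Convert to Joules:
KE = 6.0469778 eV × (1.602177 × 10⁻¹⁹ J/eV) = 9.68833e-19 J

Using KE = ½mv²:
v = √(2·KE/m_e)
v = √(2 × 9.68833e-19 J / 9.10938 × 10⁻³¹ kg)
v = 1.458e+06 m/s

This is approximately 0.48649% the speed of light.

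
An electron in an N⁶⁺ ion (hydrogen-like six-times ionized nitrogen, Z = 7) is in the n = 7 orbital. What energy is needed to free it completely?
13.60570 eV

The ionization energy is the energy needed to remove the electron completely (n → ∞).

For a hydrogen-like ion with Z = 7, E_n = -13.6057 Z² / n² eV.

At n = 7: E_7 = -13.6057 × 7² / 7² = -13.60570000 eV
At n = ∞: E_∞ = 0 eV

Ionization energy = E_∞ - E_7 = 0 - (-13.60570000) = 13.60570000 eV
Ionization energy ≈ 13.60570 eV

This is also called the binding energy of the electron in state n = 7.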